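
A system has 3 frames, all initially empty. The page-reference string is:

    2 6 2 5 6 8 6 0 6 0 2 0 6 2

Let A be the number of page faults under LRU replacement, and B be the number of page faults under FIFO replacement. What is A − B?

Under LRU: F F . F . F . F . . F . . . → 6 faults.
Under FIFO: F F . F . F . F F . F . . . → 7 faults.
A − B = 6 − 7 = -1.

-1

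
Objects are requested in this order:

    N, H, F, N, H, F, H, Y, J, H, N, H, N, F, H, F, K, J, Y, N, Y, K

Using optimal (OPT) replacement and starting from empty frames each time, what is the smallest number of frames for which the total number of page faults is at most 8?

f=1: 22 faults
f=2: 13 faults
f=3: 9 faults
f=4: 7 faults
f=5: 6 faults
f=6: 6 faults
Smallest f with faults ≤ 8 is 4.

4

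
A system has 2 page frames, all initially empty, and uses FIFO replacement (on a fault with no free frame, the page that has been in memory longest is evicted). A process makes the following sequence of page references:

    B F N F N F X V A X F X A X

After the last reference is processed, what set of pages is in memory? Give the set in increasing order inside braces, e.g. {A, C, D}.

B: fault, frames (B)
F: fault, frames (B F)
N: fault, evict B, frames (F N)
F: hit
N: hit
F: hit
X: fault, evict F, frames (N X)
V: fault, evict N, frames (X V)
A: fault, evict X, frames (V A)
X: fault, evict V, frames (A X)
F: fault, evict A, frames (X F)
X: hit
A: fault, evict X, frames (F A)
X: fault, evict F, frames (A X)

{A, X}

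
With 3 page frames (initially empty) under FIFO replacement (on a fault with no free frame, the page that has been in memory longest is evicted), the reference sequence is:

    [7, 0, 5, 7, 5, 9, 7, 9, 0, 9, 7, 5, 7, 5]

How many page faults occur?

7

7 -> miss, frames {7}
0 -> miss, frames {7,0}
5 -> miss, frames {7,0,5}
7 -> hit
5 -> hit
9 -> miss, evict 7, frames {0,5,9}
7 -> miss, evict 0, frames {5,9,7}
9 -> hit
0 -> miss, evict 5, frames {9,7,0}
9 -> hit
7 -> hit
5 -> miss, evict 9, frames {7,0,5}
7 -> hit
5 -> hit
Page faults: 7.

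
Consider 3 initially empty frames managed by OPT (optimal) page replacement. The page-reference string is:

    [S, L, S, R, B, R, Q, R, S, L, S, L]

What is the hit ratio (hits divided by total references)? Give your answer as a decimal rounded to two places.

S: miss, frames {S}
L: miss, frames {S,L}
S: hit
R: miss, frames {S,L,R}
B: miss, evict L, frames {S,R,B}
R: hit
Q: miss, evict B, frames {S,R,Q}
R: hit
S: hit
L: miss, evict Q, frames {S,R,L}
S: hit
L: hit
Hits: 6 of 12 references → 6/12 = 0.5000.

0.50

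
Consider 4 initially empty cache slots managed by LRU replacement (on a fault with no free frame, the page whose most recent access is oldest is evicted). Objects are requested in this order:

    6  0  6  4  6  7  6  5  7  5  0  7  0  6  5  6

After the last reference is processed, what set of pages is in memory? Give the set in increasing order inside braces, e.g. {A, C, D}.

{0, 5, 6, 7}

6: fault, frames [6]
0: fault, frames [6, 0]
6: hit
4: fault, frames [0, 6, 4]
6: hit
7: fault, frames [0, 4, 6, 7]
6: hit
5: fault, evict 0, frames [4, 7, 6, 5]
7: hit
5: hit
0: fault, evict 4, frames [6, 7, 5, 0]
7: hit
0: hit
6: hit
5: hit
6: hit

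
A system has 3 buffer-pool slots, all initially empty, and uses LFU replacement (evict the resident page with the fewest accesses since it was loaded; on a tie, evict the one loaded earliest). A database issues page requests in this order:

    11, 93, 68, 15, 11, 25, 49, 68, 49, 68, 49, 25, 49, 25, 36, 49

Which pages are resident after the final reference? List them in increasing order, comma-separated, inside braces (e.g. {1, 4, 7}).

{25, 36, 49}

11: fault, frames [11]
93: fault, frames [11, 93]
68: fault, frames [11, 93, 68]
15: fault, evict 11, frames [93, 68, 15]
11: fault, evict 93, frames [68, 15, 11]
25: fault, evict 68, frames [15, 11, 25]
49: fault, evict 15, frames [11, 25, 49]
68: fault, evict 11, frames [25, 49, 68]
49: hit
68: hit
49: hit
25: hit
49: hit
25: hit
36: fault, evict 68, frames [25, 49, 36]
49: hit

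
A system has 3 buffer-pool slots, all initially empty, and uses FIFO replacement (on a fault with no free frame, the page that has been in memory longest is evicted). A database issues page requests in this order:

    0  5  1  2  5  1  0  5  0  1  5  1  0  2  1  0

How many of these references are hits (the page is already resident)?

0 → fault, frames (0)
5 → fault, frames (0 5)
1 → fault, frames (0 5 1)
2 → fault, evict 0, frames (5 1 2)
5 → hit
1 → hit
0 → fault, evict 5, frames (1 2 0)
5 → fault, evict 1, frames (2 0 5)
0 → hit
1 → fault, evict 2, frames (0 5 1)
5 → hit
1 → hit
0 → hit
2 → fault, evict 0, frames (5 1 2)
1 → hit
0 → fault, evict 5, frames (1 2 0)
Hits: 7.

7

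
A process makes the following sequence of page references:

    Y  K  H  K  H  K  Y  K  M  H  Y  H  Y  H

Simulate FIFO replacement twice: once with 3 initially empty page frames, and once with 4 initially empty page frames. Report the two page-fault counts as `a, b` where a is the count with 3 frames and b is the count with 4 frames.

5, 4

3 frames: F F F . . . . . F . F . . . → 5 faults.
4 frames: F F F . . . . . F . . . . . → 4 faults.
4 < 5: adding a frame reduced faults, as is typical.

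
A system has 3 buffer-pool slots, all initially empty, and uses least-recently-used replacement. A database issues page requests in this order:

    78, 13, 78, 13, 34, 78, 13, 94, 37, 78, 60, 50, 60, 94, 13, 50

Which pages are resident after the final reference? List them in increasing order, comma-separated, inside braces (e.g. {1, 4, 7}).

{13, 50, 94}

78: miss, frames {78}
13: miss, frames {78,13}
78: hit
13: hit
34: miss, frames {78,13,34}
78: hit
13: hit
94: miss, evict 34, frames {78,13,94}
37: miss, evict 78, frames {13,94,37}
78: miss, evict 13, frames {94,37,78}
60: miss, evict 94, frames {37,78,60}
50: miss, evict 37, frames {78,60,50}
60: hit
94: miss, evict 78, frames {50,60,94}
13: miss, evict 50, frames {60,94,13}
50: miss, evict 60, frames {94,13,50}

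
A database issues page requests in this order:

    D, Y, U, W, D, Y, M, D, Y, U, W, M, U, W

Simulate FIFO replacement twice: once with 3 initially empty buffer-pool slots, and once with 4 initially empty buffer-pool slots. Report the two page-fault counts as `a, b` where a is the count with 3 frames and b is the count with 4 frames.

9, 10

3 frames: F F F F F F F . . F F . . . → 9 faults.
4 frames: F F F F . . F F F F F F . . → 10 faults.
10 > 9: adding a frame increased faults — Belady's anomaly.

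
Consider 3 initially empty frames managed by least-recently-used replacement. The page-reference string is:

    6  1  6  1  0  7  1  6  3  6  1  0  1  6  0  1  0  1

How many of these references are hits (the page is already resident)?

6 -> miss, frames [6]
1 -> miss, frames [6, 1]
6 -> hit
1 -> hit
0 -> miss, frames [6, 1, 0]
7 -> miss, evict 6, frames [1, 0, 7]
1 -> hit
6 -> miss, evict 0, frames [7, 1, 6]
3 -> miss, evict 7, frames [1, 6, 3]
6 -> hit
1 -> hit
0 -> miss, evict 3, frames [6, 1, 0]
1 -> hit
6 -> hit
0 -> hit
1 -> hit
0 -> hit
1 -> hit
Hits: 11.

11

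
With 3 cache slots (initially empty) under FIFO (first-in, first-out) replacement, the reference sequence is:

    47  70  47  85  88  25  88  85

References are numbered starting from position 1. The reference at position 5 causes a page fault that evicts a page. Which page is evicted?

47

pos 1: 47 -> fault, frames [47]
pos 2: 70 -> fault, frames [47, 70]
pos 3: 47 -> hit
pos 4: 85 -> fault, frames [47, 70, 85]
pos 5: 88 -> fault, evict 47, frames [70, 85, 88]
At position 5, page 47 is evicted.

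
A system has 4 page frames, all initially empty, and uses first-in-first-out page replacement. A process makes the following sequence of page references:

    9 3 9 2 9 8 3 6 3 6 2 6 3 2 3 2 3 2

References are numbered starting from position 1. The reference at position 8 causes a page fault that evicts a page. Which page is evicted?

9

pos 1: 9 -> miss, frames [9]
pos 2: 3 -> miss, frames [9, 3]
pos 3: 9 -> hit
pos 4: 2 -> miss, frames [9, 3, 2]
pos 5: 9 -> hit
pos 6: 8 -> miss, frames [9, 3, 2, 8]
pos 7: 3 -> hit
pos 8: 6 -> miss, evict 9, frames [3, 2, 8, 6]
At position 8, page 9 is evicted.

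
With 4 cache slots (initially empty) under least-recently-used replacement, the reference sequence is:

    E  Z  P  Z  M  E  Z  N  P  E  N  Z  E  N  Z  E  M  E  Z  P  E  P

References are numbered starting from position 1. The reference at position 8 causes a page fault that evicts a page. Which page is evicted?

pos 1: E -> fault, frames {E}
pos 2: Z -> fault, frames {E,Z}
pos 3: P -> fault, frames {E,Z,P}
pos 4: Z -> hit
pos 5: M -> fault, frames {E,P,Z,M}
pos 6: E -> hit
pos 7: Z -> hit
pos 8: N -> fault, evict P, frames {M,E,Z,N}
At position 8, page P is evicted.

P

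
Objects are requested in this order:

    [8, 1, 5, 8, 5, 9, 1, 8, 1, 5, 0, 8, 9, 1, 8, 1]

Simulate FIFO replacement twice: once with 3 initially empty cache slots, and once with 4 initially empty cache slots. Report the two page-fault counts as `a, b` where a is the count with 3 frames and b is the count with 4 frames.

11, 7

3 frames: F F F . . F . F F F F F F F . . → 11 faults.
4 frames: F F F . . F . . . . F F . F . . → 7 faults.
7 < 11: adding a frame reduced faults, as is typical.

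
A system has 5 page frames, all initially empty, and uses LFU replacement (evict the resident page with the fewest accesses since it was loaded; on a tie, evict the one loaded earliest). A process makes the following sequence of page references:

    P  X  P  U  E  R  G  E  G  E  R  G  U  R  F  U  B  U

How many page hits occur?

10

P → miss, frames [P]
X → miss, frames [P, X]
P → hit
U → miss, frames [P, X, U]
E → miss, frames [P, X, U, E]
R → miss, frames [P, X, U, E, R]
G → miss, evict X, frames [P, U, E, R, G]
E → hit
G → hit
E → hit
R → hit
G → hit
U → hit
R → hit
F → miss, evict P, frames [U, E, R, G, F]
U → hit
B → miss, evict F, frames [U, E, R, G, B]
U → hit
Hits: 10.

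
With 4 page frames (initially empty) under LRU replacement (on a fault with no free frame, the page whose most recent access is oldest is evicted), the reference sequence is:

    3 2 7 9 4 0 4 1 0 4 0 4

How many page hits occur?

5

3 -> miss, frames (3)
2 -> miss, frames (3 2)
7 -> miss, frames (3 2 7)
9 -> miss, frames (3 2 7 9)
4 -> miss, evict 3, frames (2 7 9 4)
0 -> miss, evict 2, frames (7 9 4 0)
4 -> hit
1 -> miss, evict 7, frames (9 0 4 1)
0 -> hit
4 -> hit
0 -> hit
4 -> hit
Hits: 5.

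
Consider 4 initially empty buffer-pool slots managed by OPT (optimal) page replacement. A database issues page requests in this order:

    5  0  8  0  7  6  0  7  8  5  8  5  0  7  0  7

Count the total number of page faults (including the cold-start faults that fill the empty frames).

6

5: miss, frames (5)
0: miss, frames (5 0)
8: miss, frames (5 0 8)
0: hit
7: miss, frames (5 0 8 7)
6: miss, evict 5, frames (0 8 7 6)
0: hit
7: hit
8: hit
5: miss, evict 6, frames (0 8 7 5)
8: hit
5: hit
0: hit
7: hit
0: hit
7: hit
Page faults: 6.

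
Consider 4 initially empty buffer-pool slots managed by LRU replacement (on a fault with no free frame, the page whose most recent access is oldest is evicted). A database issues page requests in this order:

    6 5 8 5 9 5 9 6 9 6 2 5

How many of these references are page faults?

5

6: miss, frames (6)
5: miss, frames (6 5)
8: miss, frames (6 5 8)
5: hit
9: miss, frames (6 8 5 9)
5: hit
9: hit
6: hit
9: hit
6: hit
2: miss, evict 8, frames (5 9 6 2)
5: hit
Page faults: 5.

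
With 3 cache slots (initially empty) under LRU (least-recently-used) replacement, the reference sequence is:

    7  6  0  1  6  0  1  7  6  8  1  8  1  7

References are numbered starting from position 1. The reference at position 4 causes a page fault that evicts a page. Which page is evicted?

7

pos 1: 7: miss, frames (7)
pos 2: 6: miss, frames (7 6)
pos 3: 0: miss, frames (7 6 0)
pos 4: 1: miss, evict 7, frames (6 0 1)
At position 4, page 7 is evicted.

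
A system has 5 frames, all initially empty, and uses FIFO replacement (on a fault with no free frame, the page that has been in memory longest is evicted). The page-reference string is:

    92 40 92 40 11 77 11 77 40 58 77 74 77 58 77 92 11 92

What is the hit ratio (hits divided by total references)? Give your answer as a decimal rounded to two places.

92 -> fault, frames [92]
40 -> fault, frames [92, 40]
92 -> hit
40 -> hit
11 -> fault, frames [92, 40, 11]
77 -> fault, frames [92, 40, 11, 77]
11 -> hit
77 -> hit
40 -> hit
58 -> fault, frames [92, 40, 11, 77, 58]
77 -> hit
74 -> fault, evict 92, frames [40, 11, 77, 58, 74]
77 -> hit
58 -> hit
77 -> hit
92 -> fault, evict 40, frames [11, 77, 58, 74, 92]
11 -> hit
92 -> hit
Hits: 11 of 18 references → 11/18 = 0.6111.

0.61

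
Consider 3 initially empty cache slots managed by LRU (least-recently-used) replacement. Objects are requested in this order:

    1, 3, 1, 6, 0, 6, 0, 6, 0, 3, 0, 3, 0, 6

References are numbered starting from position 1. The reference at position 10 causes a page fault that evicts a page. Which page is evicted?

1

pos 1: 1: fault, frames [1]
pos 2: 3: fault, frames [1, 3]
pos 3: 1: hit
pos 4: 6: fault, frames [3, 1, 6]
pos 5: 0: fault, evict 3, frames [1, 6, 0]
pos 6: 6: hit
pos 7: 0: hit
pos 8: 6: hit
pos 9: 0: hit
pos 10: 3: fault, evict 1, frames [6, 0, 3]
At position 10, page 1 is evicted.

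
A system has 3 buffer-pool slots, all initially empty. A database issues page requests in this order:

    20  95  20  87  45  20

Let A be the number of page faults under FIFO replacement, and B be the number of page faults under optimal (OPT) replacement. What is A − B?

Under FIFO: F F . F F F → 5 faults.
Under OPT: F F . F F . → 4 faults.
A − B = 5 − 4 = 1.

1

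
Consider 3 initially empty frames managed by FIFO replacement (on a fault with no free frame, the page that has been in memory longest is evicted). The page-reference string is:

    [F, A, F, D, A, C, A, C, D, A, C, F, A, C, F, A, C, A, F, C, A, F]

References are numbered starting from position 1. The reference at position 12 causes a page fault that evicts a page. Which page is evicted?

pos 1: F -> miss, frames [F]
pos 2: A -> miss, frames [F, A]
pos 3: F -> hit
pos 4: D -> miss, frames [F, A, D]
pos 5: A -> hit
pos 6: C -> miss, evict F, frames [A, D, C]
pos 7: A -> hit
pos 8: C -> hit
pos 9: D -> hit
pos 10: A -> hit
pos 11: C -> hit
pos 12: F -> miss, evict A, frames [D, C, F]
At position 12, page A is evicted.

A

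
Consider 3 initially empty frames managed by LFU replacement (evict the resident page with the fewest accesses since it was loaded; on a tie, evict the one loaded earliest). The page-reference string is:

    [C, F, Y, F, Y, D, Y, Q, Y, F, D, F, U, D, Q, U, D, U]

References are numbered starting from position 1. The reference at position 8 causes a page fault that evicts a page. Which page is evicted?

pos 1: C: fault, frames {C}
pos 2: F: fault, frames {C,F}
pos 3: Y: fault, frames {C,F,Y}
pos 4: F: hit
pos 5: Y: hit
pos 6: D: fault, evict C, frames {F,Y,D}
pos 7: Y: hit
pos 8: Q: fault, evict D, frames {F,Y,Q}
At position 8, page D is evicted.

D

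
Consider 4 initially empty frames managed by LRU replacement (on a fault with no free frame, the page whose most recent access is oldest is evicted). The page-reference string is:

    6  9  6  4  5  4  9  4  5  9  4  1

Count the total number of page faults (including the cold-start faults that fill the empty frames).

5

6: fault, frames {6}
9: fault, frames {6,9}
6: hit
4: fault, frames {9,6,4}
5: fault, frames {9,6,4,5}
4: hit
9: hit
4: hit
5: hit
9: hit
4: hit
1: fault, evict 6, frames {5,9,4,1}
Page faults: 5.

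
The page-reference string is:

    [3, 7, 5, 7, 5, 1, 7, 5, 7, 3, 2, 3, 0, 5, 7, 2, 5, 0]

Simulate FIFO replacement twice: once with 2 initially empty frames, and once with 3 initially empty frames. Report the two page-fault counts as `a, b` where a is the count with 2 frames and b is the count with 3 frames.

14, 11

2 frames: F F F . . F F F . F F . F F F F F F → 14 faults.
3 frames: F F F . . F . . . F F . F F F F . F → 11 faults.
11 < 14: adding a frame reduced faults, as is typical.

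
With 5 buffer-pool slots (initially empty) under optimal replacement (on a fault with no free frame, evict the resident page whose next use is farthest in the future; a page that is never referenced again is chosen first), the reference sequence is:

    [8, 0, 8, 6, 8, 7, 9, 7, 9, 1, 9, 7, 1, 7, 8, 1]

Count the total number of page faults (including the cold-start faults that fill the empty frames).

6

8: fault, frames [8]
0: fault, frames [8, 0]
8: hit
6: fault, frames [8, 0, 6]
8: hit
7: fault, frames [8, 0, 6, 7]
9: fault, frames [8, 0, 6, 7, 9]
7: hit
9: hit
1: fault, evict 6, frames [8, 0, 7, 9, 1]
9: hit
7: hit
1: hit
7: hit
8: hit
1: hit
Page faults: 6.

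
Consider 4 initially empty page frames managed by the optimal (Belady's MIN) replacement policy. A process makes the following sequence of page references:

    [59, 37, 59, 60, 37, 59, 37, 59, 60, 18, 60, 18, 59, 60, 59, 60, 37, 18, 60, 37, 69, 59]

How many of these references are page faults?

59 -> fault, frames [59]
37 -> fault, frames [59, 37]
59 -> hit
60 -> fault, frames [59, 37, 60]
37 -> hit
59 -> hit
37 -> hit
59 -> hit
60 -> hit
18 -> fault, frames [59, 37, 60, 18]
60 -> hit
18 -> hit
59 -> hit
60 -> hit
59 -> hit
60 -> hit
37 -> hit
18 -> hit
60 -> hit
37 -> hit
69 -> fault, evict 18, frames [59, 37, 60, 69]
59 -> hit
Page faults: 5.

5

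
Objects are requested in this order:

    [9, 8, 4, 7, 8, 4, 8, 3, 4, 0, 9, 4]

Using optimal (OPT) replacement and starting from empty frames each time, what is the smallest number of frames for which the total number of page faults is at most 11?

f=1: 12 faults
f=2: 8 faults
f=3: 7 faults
f=4: 6 faults
f=5: 6 faults
f=6: 6 faults
Smallest f with faults ≤ 11 is 2.

2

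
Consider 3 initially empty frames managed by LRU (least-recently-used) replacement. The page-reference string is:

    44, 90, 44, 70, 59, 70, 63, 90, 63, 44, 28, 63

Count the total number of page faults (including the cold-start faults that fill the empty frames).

8

44: miss, frames [44]
90: miss, frames [44, 90]
44: hit
70: miss, frames [90, 44, 70]
59: miss, evict 90, frames [44, 70, 59]
70: hit
63: miss, evict 44, frames [59, 70, 63]
90: miss, evict 59, frames [70, 63, 90]
63: hit
44: miss, evict 70, frames [90, 63, 44]
28: miss, evict 90, frames [63, 44, 28]
63: hit
Page faults: 8.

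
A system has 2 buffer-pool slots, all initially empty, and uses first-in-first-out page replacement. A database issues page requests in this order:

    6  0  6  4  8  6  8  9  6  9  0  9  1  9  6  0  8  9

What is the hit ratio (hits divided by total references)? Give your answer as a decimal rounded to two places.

6: fault, frames [6]
0: fault, frames [6, 0]
6: hit
4: fault, evict 6, frames [0, 4]
8: fault, evict 0, frames [4, 8]
6: fault, evict 4, frames [8, 6]
8: hit
9: fault, evict 8, frames [6, 9]
6: hit
9: hit
0: fault, evict 6, frames [9, 0]
9: hit
1: fault, evict 9, frames [0, 1]
9: fault, evict 0, frames [1, 9]
6: fault, evict 1, frames [9, 6]
0: fault, evict 9, frames [6, 0]
8: fault, evict 6, frames [0, 8]
9: fault, evict 0, frames [8, 9]
Hits: 5 of 18 references → 5/18 = 0.2778.

0.28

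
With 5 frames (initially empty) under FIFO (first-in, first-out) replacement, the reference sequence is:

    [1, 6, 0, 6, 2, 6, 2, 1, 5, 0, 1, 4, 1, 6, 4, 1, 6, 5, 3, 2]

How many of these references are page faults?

1 -> fault, frames (1)
6 -> fault, frames (1 6)
0 -> fault, frames (1 6 0)
6 -> hit
2 -> fault, frames (1 6 0 2)
6 -> hit
2 -> hit
1 -> hit
5 -> fault, frames (1 6 0 2 5)
0 -> hit
1 -> hit
4 -> fault, evict 1, frames (6 0 2 5 4)
1 -> fault, evict 6, frames (0 2 5 4 1)
6 -> fault, evict 0, frames (2 5 4 1 6)
4 -> hit
1 -> hit
6 -> hit
5 -> hit
3 -> fault, evict 2, frames (5 4 1 6 3)
2 -> fault, evict 5, frames (4 1 6 3 2)
Page faults: 10.

10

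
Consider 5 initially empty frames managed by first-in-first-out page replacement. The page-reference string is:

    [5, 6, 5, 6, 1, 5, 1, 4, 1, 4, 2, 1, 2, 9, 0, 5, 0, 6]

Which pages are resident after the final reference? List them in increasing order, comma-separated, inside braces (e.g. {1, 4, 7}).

5: miss, frames (5)
6: miss, frames (5 6)
5: hit
6: hit
1: miss, frames (5 6 1)
5: hit
1: hit
4: miss, frames (5 6 1 4)
1: hit
4: hit
2: miss, frames (5 6 1 4 2)
1: hit
2: hit
9: miss, evict 5, frames (6 1 4 2 9)
0: miss, evict 6, frames (1 4 2 9 0)
5: miss, evict 1, frames (4 2 9 0 5)
0: hit
6: miss, evict 4, frames (2 9 0 5 6)

{0, 2, 5, 6, 9}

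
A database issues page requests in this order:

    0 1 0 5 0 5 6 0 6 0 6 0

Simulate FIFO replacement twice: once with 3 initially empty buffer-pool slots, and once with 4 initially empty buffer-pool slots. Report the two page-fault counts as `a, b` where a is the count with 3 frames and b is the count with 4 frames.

3 frames: F F . F . . F F . . . . → 5 faults.
4 frames: F F . F . . F . . . . . → 4 faults.
4 < 5: adding a frame reduced faults, as is typical.

5, 4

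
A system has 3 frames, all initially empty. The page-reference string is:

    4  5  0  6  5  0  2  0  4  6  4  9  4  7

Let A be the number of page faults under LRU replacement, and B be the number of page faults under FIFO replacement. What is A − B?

1

Under LRU: F F F F . . F . F F . F . F → 9 faults.
Under FIFO: F F F F . . F . F . . F . F → 8 faults.
A − B = 9 − 8 = 1.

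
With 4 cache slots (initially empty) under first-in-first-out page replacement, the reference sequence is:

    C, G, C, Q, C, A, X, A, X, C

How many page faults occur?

C: fault, frames (C)
G: fault, frames (C G)
C: hit
Q: fault, frames (C G Q)
C: hit
A: fault, frames (C G Q A)
X: fault, evict C, frames (G Q A X)
A: hit
X: hit
C: fault, evict G, frames (Q A X C)
Page faults: 6.

6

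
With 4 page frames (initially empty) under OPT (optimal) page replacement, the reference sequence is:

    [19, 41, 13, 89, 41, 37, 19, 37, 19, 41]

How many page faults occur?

5

19 → miss, frames {19}
41 → miss, frames {19,41}
13 → miss, frames {19,41,13}
89 → miss, frames {19,41,13,89}
41 → hit
37 → miss, evict 89, frames {19,41,13,37}
19 → hit
37 → hit
19 → hit
41 → hit
Page faults: 5.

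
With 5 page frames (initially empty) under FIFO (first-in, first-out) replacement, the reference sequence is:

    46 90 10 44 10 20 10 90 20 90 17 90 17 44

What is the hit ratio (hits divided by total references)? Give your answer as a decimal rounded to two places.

0.57

46 → miss, frames [46]
90 → miss, frames [46, 90]
10 → miss, frames [46, 90, 10]
44 → miss, frames [46, 90, 10, 44]
10 → hit
20 → miss, frames [46, 90, 10, 44, 20]
10 → hit
90 → hit
20 → hit
90 → hit
17 → miss, evict 46, frames [90, 10, 44, 20, 17]
90 → hit
17 → hit
44 → hit
Hits: 8 of 14 references → 8/14 = 0.5714.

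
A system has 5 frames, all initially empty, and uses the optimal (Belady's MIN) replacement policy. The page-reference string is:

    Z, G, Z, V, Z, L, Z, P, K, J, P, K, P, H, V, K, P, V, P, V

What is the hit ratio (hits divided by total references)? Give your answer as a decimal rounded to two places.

Z -> fault, frames (Z)
G -> fault, frames (Z G)
Z -> hit
V -> fault, frames (Z G V)
Z -> hit
L -> fault, frames (Z G V L)
Z -> hit
P -> fault, frames (Z G V L P)
K -> fault, evict L, frames (Z G V P K)
J -> fault, evict G, frames (Z V P K J)
P -> hit
K -> hit
P -> hit
H -> fault, evict J, frames (Z V P K H)
V -> hit
K -> hit
P -> hit
V -> hit
P -> hit
V -> hit
Hits: 12 of 20 references → 12/20 = 0.6000.

0.60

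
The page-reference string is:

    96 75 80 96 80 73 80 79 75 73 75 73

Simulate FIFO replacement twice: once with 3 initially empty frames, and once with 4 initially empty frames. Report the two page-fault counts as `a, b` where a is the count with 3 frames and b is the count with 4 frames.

3 frames: F F F . . F . F F . . . → 6 faults.
4 frames: F F F . . F . F . . . . → 5 faults.
5 < 6: adding a frame reduced faults, as is typical.

6, 5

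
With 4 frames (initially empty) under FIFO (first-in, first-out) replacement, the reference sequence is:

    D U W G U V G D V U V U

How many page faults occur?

7

D -> fault, frames {D}
U -> fault, frames {D,U}
W -> fault, frames {D,U,W}
G -> fault, frames {D,U,W,G}
U -> hit
V -> fault, evict D, frames {U,W,G,V}
G -> hit
D -> fault, evict U, frames {W,G,V,D}
V -> hit
U -> fault, evict W, frames {G,V,D,U}
V -> hit
U -> hit
Page faults: 7.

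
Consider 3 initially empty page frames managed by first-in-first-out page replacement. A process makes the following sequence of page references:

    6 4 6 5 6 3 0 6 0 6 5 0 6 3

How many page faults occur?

8

6 -> fault, frames {6}
4 -> fault, frames {6,4}
6 -> hit
5 -> fault, frames {6,4,5}
6 -> hit
3 -> fault, evict 6, frames {4,5,3}
0 -> fault, evict 4, frames {5,3,0}
6 -> fault, evict 5, frames {3,0,6}
0 -> hit
6 -> hit
5 -> fault, evict 3, frames {0,6,5}
0 -> hit
6 -> hit
3 -> fault, evict 0, frames {6,5,3}
Page faults: 8.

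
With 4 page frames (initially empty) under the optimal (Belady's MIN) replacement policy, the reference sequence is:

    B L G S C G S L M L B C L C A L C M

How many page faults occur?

B → fault, frames {B}
L → fault, frames {B,L}
G → fault, frames {B,L,G}
S → fault, frames {B,L,G,S}
C → fault, evict B, frames {L,G,S,C}
G → hit
S → hit
L → hit
M → fault, evict S, frames {L,G,C,M}
L → hit
B → fault, evict G, frames {L,C,M,B}
C → hit
L → hit
C → hit
A → fault, evict B, frames {L,C,M,A}
L → hit
C → hit
M → hit
Page faults: 8.

8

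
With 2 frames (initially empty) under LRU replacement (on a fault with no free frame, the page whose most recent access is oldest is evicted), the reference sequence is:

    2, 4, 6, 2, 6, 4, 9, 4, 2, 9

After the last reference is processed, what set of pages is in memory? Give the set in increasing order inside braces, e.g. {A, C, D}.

2: fault, frames {2}
4: fault, frames {2,4}
6: fault, evict 2, frames {4,6}
2: fault, evict 4, frames {6,2}
6: hit
4: fault, evict 2, frames {6,4}
9: fault, evict 6, frames {4,9}
4: hit
2: fault, evict 9, frames {4,2}
9: fault, evict 4, frames {2,9}

{2, 9}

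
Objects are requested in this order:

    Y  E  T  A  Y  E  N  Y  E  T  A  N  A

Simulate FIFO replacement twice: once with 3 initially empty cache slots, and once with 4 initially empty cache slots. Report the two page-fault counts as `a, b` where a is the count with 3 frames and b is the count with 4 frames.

9, 10

3 frames: F F F F F F F . . F F . . → 9 faults.
4 frames: F F F F . . F F F F F F . → 10 faults.
10 > 9: adding a frame increased faults — Belady's anomaly.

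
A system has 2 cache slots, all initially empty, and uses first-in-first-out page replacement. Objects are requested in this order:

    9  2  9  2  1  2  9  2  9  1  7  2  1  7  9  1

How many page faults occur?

9: miss, frames {9}
2: miss, frames {9,2}
9: hit
2: hit
1: miss, evict 9, frames {2,1}
2: hit
9: miss, evict 2, frames {1,9}
2: miss, evict 1, frames {9,2}
9: hit
1: miss, evict 9, frames {2,1}
7: miss, evict 2, frames {1,7}
2: miss, evict 1, frames {7,2}
1: miss, evict 7, frames {2,1}
7: miss, evict 2, frames {1,7}
9: miss, evict 1, frames {7,9}
1: miss, evict 7, frames {9,1}
Page faults: 12.

12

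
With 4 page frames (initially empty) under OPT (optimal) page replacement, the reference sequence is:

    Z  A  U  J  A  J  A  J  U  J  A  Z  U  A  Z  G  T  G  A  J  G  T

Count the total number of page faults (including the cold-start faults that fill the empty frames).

6

Z: miss, frames [Z]
A: miss, frames [Z, A]
U: miss, frames [Z, A, U]
J: miss, frames [Z, A, U, J]
A: hit
J: hit
A: hit
J: hit
U: hit
J: hit
A: hit
Z: hit
U: hit
A: hit
Z: hit
G: miss, evict U, frames [Z, A, J, G]
T: miss, evict Z, frames [A, J, G, T]
G: hit
A: hit
J: hit
G: hit
T: hit
Page faults: 6.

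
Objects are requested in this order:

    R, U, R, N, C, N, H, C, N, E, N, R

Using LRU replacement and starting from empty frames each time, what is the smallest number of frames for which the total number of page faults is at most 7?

f=1: 12 faults
f=2: 9 faults
f=3: 7 faults
f=4: 7 faults
f=5: 6 faults
f=6: 6 faults
Smallest f with faults ≤ 7 is 3.

3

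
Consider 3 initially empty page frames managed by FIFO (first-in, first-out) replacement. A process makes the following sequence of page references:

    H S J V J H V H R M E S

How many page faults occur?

9

H -> miss, frames {H}
S -> miss, frames {H,S}
J -> miss, frames {H,S,J}
V -> miss, evict H, frames {S,J,V}
J -> hit
H -> miss, evict S, frames {J,V,H}
V -> hit
H -> hit
R -> miss, evict J, frames {V,H,R}
M -> miss, evict V, frames {H,R,M}
E -> miss, evict H, frames {R,M,E}
S -> miss, evict R, frames {M,E,S}
Page faults: 9.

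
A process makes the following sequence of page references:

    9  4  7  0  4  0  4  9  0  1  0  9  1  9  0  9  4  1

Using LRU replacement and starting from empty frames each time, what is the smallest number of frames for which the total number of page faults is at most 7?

f=1: 18 faults
f=2: 13 faults
f=3: 8 faults
f=4: 5 faults
f=5: 5 faults
Smallest f with faults ≤ 7 is 4.

4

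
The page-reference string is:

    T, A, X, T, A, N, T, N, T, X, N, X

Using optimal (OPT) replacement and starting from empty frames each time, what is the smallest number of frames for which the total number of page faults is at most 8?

f=1: 12 faults
f=2: 6 faults
f=3: 4 faults
f=4: 4 faults
Smallest f with faults ≤ 8 is 2.

2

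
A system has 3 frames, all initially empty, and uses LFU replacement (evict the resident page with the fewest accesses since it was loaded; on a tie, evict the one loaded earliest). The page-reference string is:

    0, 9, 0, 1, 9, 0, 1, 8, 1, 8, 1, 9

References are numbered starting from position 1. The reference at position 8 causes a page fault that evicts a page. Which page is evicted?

9

pos 1: 0 → fault, frames (0)
pos 2: 9 → fault, frames (0 9)
pos 3: 0 → hit
pos 4: 1 → fault, frames (0 9 1)
pos 5: 9 → hit
pos 6: 0 → hit
pos 7: 1 → hit
pos 8: 8 → fault, evict 9, frames (0 1 8)
At position 8, page 9 is evicted.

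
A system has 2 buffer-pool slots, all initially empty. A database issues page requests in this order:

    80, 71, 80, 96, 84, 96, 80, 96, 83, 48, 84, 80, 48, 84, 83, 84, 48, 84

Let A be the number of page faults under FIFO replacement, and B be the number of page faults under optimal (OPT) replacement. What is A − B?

4

Under FIFO: F F . F F . F F F F F F F F F . F F → 15 faults.
Under OPT: F F . F F . F . F F F . F . F . F . → 11 faults.
A − B = 15 − 11 = 4.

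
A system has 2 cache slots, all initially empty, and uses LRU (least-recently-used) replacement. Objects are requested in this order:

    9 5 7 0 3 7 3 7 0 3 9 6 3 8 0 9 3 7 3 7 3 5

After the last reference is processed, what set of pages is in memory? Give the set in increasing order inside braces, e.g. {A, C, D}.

{3, 5}

9 → fault, frames (9)
5 → fault, frames (9 5)
7 → fault, evict 9, frames (5 7)
0 → fault, evict 5, frames (7 0)
3 → fault, evict 7, frames (0 3)
7 → fault, evict 0, frames (3 7)
3 → hit
7 → hit
0 → fault, evict 3, frames (7 0)
3 → fault, evict 7, frames (0 3)
9 → fault, evict 0, frames (3 9)
6 → fault, evict 3, frames (9 6)
3 → fault, evict 9, frames (6 3)
8 → fault, evict 6, frames (3 8)
0 → fault, evict 3, frames (8 0)
9 → fault, evict 8, frames (0 9)
3 → fault, evict 0, frames (9 3)
7 → fault, evict 9, frames (3 7)
3 → hit
7 → hit
3 → hit
5 → fault, evict 7, frames (3 5)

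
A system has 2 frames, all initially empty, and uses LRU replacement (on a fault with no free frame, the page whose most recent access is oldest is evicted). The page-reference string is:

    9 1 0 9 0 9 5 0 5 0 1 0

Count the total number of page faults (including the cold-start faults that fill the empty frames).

9 -> miss, frames [9]
1 -> miss, frames [9, 1]
0 -> miss, evict 9, frames [1, 0]
9 -> miss, evict 1, frames [0, 9]
0 -> hit
9 -> hit
5 -> miss, evict 0, frames [9, 5]
0 -> miss, evict 9, frames [5, 0]
5 -> hit
0 -> hit
1 -> miss, evict 5, frames [0, 1]
0 -> hit
Page faults: 7.

7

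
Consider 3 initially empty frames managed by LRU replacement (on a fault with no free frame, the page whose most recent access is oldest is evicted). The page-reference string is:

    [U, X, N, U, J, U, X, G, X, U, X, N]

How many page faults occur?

U → miss, frames {U}
X → miss, frames {U,X}
N → miss, frames {U,X,N}
U → hit
J → miss, evict X, frames {N,U,J}
U → hit
X → miss, evict N, frames {J,U,X}
G → miss, evict J, frames {U,X,G}
X → hit
U → hit
X → hit
N → miss, evict G, frames {U,X,N}
Page faults: 7.

7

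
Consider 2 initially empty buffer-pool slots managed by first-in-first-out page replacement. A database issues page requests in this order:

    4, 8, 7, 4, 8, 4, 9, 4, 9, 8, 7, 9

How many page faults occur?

4 → miss, frames [4]
8 → miss, frames [4, 8]
7 → miss, evict 4, frames [8, 7]
4 → miss, evict 8, frames [7, 4]
8 → miss, evict 7, frames [4, 8]
4 → hit
9 → miss, evict 4, frames [8, 9]
4 → miss, evict 8, frames [9, 4]
9 → hit
8 → miss, evict 9, frames [4, 8]
7 → miss, evict 4, frames [8, 7]
9 → miss, evict 8, frames [7, 9]
Page faults: 10.

10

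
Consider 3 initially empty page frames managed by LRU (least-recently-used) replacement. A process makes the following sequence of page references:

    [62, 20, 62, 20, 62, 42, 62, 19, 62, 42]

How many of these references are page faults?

62: miss, frames (62)
20: miss, frames (62 20)
62: hit
20: hit
62: hit
42: miss, frames (20 62 42)
62: hit
19: miss, evict 20, frames (42 62 19)
62: hit
42: hit
Page faults: 4.

4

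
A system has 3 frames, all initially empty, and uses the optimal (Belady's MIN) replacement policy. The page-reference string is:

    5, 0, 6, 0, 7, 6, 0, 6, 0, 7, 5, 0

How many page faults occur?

5

5: fault, frames {5}
0: fault, frames {5,0}
6: fault, frames {5,0,6}
0: hit
7: fault, evict 5, frames {0,6,7}
6: hit
0: hit
6: hit
0: hit
7: hit
5: fault, evict 7, frames {0,6,5}
0: hit
Page faults: 5.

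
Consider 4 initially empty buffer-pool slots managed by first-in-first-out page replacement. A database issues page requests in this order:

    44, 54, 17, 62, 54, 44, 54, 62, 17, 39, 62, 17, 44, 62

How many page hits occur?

44: miss, frames {44}
54: miss, frames {44,54}
17: miss, frames {44,54,17}
62: miss, frames {44,54,17,62}
54: hit
44: hit
54: hit
62: hit
17: hit
39: miss, evict 44, frames {54,17,62,39}
62: hit
17: hit
44: miss, evict 54, frames {17,62,39,44}
62: hit
Hits: 8.

8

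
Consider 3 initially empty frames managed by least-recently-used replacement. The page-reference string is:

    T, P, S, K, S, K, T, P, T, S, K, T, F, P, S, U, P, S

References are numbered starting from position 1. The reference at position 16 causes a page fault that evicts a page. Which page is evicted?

pos 1: T -> miss, frames (T)
pos 2: P -> miss, frames (T P)
pos 3: S -> miss, frames (T P S)
pos 4: K -> miss, evict T, frames (P S K)
pos 5: S -> hit
pos 6: K -> hit
pos 7: T -> miss, evict P, frames (S K T)
pos 8: P -> miss, evict S, frames (K T P)
pos 9: T -> hit
pos 10: S -> miss, evict K, frames (P T S)
pos 11: K -> miss, evict P, frames (T S K)
pos 12: T -> hit
pos 13: F -> miss, evict S, frames (K T F)
pos 14: P -> miss, evict K, frames (T F P)
pos 15: S -> miss, evict T, frames (F P S)
pos 16: U -> miss, evict F, frames (P S U)
At position 16, page F is evicted.

F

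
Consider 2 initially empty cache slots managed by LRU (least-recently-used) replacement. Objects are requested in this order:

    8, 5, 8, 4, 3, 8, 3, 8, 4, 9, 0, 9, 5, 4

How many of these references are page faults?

10

8: fault, frames {8}
5: fault, frames {8,5}
8: hit
4: fault, evict 5, frames {8,4}
3: fault, evict 8, frames {4,3}
8: fault, evict 4, frames {3,8}
3: hit
8: hit
4: fault, evict 3, frames {8,4}
9: fault, evict 8, frames {4,9}
0: fault, evict 4, frames {9,0}
9: hit
5: fault, evict 0, frames {9,5}
4: fault, evict 9, frames {5,4}
Page faults: 10.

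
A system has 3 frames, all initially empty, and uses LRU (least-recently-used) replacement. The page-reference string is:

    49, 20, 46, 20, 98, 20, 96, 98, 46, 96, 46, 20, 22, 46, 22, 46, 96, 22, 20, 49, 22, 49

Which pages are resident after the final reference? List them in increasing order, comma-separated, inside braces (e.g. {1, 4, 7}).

{20, 22, 49}

49: miss, frames (49)
20: miss, frames (49 20)
46: miss, frames (49 20 46)
20: hit
98: miss, evict 49, frames (46 20 98)
20: hit
96: miss, evict 46, frames (98 20 96)
98: hit
46: miss, evict 20, frames (96 98 46)
96: hit
46: hit
20: miss, evict 98, frames (96 46 20)
22: miss, evict 96, frames (46 20 22)
46: hit
22: hit
46: hit
96: miss, evict 20, frames (22 46 96)
22: hit
20: miss, evict 46, frames (96 22 20)
49: miss, evict 96, frames (22 20 49)
22: hit
49: hit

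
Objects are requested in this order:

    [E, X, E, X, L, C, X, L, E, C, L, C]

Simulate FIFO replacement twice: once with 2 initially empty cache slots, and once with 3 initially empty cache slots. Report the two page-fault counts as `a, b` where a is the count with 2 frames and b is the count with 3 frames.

2 frames: F F . . F F F F F F F . → 9 faults.
3 frames: F F . . F F . . F . . . → 5 faults.
5 < 9: adding a frame reduced faults, as is typical.

9, 5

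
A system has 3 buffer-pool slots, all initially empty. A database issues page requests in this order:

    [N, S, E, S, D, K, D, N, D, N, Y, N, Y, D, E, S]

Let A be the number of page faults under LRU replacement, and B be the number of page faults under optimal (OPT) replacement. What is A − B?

1

Under LRU: F F F . F F . F . . F . . . F F → 9 faults.
Under OPT: F F F . F F . . . . F . . . F F → 8 faults.
A − B = 9 − 8 = 1.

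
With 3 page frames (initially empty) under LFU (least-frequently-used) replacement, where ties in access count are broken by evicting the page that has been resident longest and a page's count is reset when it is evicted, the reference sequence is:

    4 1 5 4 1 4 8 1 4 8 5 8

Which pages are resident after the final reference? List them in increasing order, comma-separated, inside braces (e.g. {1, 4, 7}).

4: miss, frames (4)
1: miss, frames (4 1)
5: miss, frames (4 1 5)
4: hit
1: hit
4: hit
8: miss, evict 5, frames (4 1 8)
1: hit
4: hit
8: hit
5: miss, evict 8, frames (4 1 5)
8: miss, evict 5, frames (4 1 8)

{1, 4, 8}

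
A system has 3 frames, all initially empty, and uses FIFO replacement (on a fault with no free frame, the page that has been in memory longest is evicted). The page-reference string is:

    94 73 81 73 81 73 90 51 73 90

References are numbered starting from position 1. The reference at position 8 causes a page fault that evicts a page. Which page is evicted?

73

pos 1: 94 → fault, frames [94]
pos 2: 73 → fault, frames [94, 73]
pos 3: 81 → fault, frames [94, 73, 81]
pos 4: 73 → hit
pos 5: 81 → hit
pos 6: 73 → hit
pos 7: 90 → fault, evict 94, frames [73, 81, 90]
pos 8: 51 → fault, evict 73, frames [81, 90, 51]
At position 8, page 73 is evicted.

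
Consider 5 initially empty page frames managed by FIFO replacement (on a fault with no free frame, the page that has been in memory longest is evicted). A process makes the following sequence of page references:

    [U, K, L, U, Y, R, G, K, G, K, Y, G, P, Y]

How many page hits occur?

7

U: fault, frames [U]
K: fault, frames [U, K]
L: fault, frames [U, K, L]
U: hit
Y: fault, frames [U, K, L, Y]
R: fault, frames [U, K, L, Y, R]
G: fault, evict U, frames [K, L, Y, R, G]
K: hit
G: hit
K: hit
Y: hit
G: hit
P: fault, evict K, frames [L, Y, R, G, P]
Y: hit
Hits: 7.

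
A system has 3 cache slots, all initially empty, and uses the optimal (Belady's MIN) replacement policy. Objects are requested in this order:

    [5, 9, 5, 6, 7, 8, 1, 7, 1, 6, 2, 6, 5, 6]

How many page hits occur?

5 → fault, frames (5)
9 → fault, frames (5 9)
5 → hit
6 → fault, frames (5 9 6)
7 → fault, evict 9, frames (5 6 7)
8 → fault, evict 5, frames (6 7 8)
1 → fault, evict 8, frames (6 7 1)
7 → hit
1 → hit
6 → hit
2 → fault, evict 1, frames (6 7 2)
6 → hit
5 → fault, evict 2, frames (6 7 5)
6 → hit
Hits: 6.

6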